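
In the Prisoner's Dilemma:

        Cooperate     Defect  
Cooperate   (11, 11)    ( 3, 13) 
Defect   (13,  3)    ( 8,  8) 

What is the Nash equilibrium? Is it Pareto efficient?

(Defect, Defect) is NE; not Pareto efficient

Work:
Defect dominates Cooperate for both players:
If P2 cooperates: Defect (13) > Cooperate (11)
If P2 defects: Defect (8) > Cooperate (3)
NE: (Defect, Defect) with payoff (8, 8)
But (Cooperate, Cooperate) = (11, 11) Pareto dominates (8, 8)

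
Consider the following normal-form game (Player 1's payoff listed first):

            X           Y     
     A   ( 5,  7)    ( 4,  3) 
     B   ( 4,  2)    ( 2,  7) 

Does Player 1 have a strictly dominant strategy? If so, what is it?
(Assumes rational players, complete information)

Yes, Player 1's strictly dominant strategy is A

Work:
A strategy strictly dominates another if it gives a strictly higher payoff against every opponent action. Compare each pair of P1's strategies column-by-column:
  A vs B: [5 vs 4, 4 vs 2] → A strictly dominates B
  B vs A: [4 vs 5, 2 vs 4] → B does not strictly dominate A (column X: 4 ≤ 5)
A strictly dominates every other strategy → strictly dominant.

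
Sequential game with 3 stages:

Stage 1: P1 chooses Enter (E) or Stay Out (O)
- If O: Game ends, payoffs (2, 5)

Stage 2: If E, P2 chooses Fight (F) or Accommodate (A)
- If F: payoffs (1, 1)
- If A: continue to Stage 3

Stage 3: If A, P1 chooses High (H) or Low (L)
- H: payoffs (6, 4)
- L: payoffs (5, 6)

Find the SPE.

SPE: (E, A, H); Outcome (6, 4)

Work:
Stage 3: P1 chooses H (6 vs 5)
Stage 2: P2: F->1, A->4 (anticipating H). Choose A
Stage 1: P1: O->2, E->6 (anticipating A, H). Choose E
SPE path: E -> A -> H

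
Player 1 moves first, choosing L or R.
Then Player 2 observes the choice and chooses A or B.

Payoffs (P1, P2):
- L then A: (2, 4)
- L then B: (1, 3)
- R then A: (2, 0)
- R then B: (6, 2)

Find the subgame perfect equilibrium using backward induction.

P1 plays R, P2 plays A after L and B after R; Payoff (6, 2)

Work:
Backward induction:
After L: P2 chooses A → P1 gets 2
After R: P2 chooses B → P1 gets 6
P1 chooses R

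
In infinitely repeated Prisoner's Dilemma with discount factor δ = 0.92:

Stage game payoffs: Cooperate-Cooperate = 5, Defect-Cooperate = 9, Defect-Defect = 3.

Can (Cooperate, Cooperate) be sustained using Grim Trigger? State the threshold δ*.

δ* = 0.6667; since δ = 0.92 ≥ 0.6667, cooperation can be sustained

Work:
For Grim Trigger:
Cooperate forever: 5/(1-δ)
Defect then punished: 9 + 3·δ/(1-δ)
Need: 5/(1-δ) ≥ 9 + 3·δ/(1-δ)
Solving: δ ≥ (T-R)/(T-P) = (9-5)/(9-3) = 0.6667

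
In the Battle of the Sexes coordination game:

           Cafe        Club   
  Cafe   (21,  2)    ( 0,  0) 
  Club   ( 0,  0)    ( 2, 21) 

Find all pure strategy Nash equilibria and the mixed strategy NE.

Pure NE: (Cafe, Cafe) and (Club, Club); Mixed NE: p = 0.913, q = 0.087

Work:
Check pure NE:
(Cafe, Cafe): (21, 2) - no unilateral deviation beneficial
(Club, Club): (2, 21) - no unilateral deviation beneficial
Mixed NE: P1 plays Cafe with p = 0.913, P2 plays Cafe with q = 0.087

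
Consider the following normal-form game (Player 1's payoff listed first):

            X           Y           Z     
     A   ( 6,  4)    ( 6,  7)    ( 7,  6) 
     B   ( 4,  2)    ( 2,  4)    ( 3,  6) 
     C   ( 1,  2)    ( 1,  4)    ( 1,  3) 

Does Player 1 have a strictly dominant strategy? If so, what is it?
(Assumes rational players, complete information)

Yes, Player 1's strictly dominant strategy is A

Work:
A strategy strictly dominates another if it gives a strictly higher payoff against every opponent action. Compare each pair of P1's strategies column-by-column:
  A vs B: [6 vs 4, 6 vs 2, 7 vs 3] → A strictly dominates B
  A vs C: [6 vs 1, 6 vs 1, 7 vs 1] → A strictly dominates C
  B vs A: [4 vs 6, 2 vs 6, 3 vs 7] → B does not strictly dominate A (column X: 4 ≤ 6)
  B vs C: [4 vs 1, 2 vs 1, 3 vs 1] → B strictly dominates C
  C vs A: [1 vs 6, 1 vs 6, 1 vs 7] → C does not strictly dominate A (column X: 1 ≤ 6)
  C vs B: [1 vs 4, 1 vs 2, 1 vs 3] → C does not strictly dominate B (column X: 1 ≤ 4)
A strictly dominates every other strategy → strictly dominant.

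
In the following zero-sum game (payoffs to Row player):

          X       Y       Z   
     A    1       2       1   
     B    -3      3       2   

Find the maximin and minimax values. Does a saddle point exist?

Maximin = 1, Minimax = 1, Saddle: True

Work:
Row minimums: [1, -3] → maximin = 1
Column maximums: [1, 3, 2] → minimax = 1
Saddle point exists! Game value = 1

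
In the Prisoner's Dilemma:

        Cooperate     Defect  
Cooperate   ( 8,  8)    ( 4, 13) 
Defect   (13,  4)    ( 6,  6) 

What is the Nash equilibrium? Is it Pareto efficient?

(Defect, Defect) is NE; not Pareto efficient

Work:
Defect dominates Cooperate for both players:
If P2 cooperates: Defect (13) > Cooperate (8)
If P2 defects: Defect (6) > Cooperate (4)
NE: (Defect, Defect) with payoff (6, 6)
But (Cooperate, Cooperate) = (8, 8) Pareto dominates (6, 6)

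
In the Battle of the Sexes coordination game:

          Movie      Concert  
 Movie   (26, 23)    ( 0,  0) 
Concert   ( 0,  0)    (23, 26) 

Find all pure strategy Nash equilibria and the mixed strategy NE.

Pure NE: (Movie, Movie) and (Concert, Concert); Mixed NE: p = 0.5306, q = 0.4694

Work:
Check pure NE:
(Movie, Movie): (26, 23) - no unilateral deviation beneficial
(Concert, Concert): (23, 26) - no unilateral deviation beneficial
Mixed NE: P1 plays Movie with p = 0.5306, P2 plays Movie with q = 0.4694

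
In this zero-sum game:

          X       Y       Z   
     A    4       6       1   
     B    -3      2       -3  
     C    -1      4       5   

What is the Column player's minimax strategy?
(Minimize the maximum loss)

Column should play X, value = 4

Work:
Column player minimizes Row's maximum payoff:
Column X: max payoff to Row = 4
Column Y: max payoff to Row = 6
Column Z: max payoff to Row = 5
Minimum is 4, achieved by column X.
Minimax strategy: X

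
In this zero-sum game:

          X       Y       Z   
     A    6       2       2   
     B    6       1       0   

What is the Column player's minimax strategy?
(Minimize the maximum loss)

Column should play Y or Z (all achieve the minimum), value = 2

Work:
Column player minimizes Row's maximum payoff:
Column X: max payoff to Row = 6
Column Y: max payoff to Row = 2
Column Z: max payoff to Row = 2
Minimum is 2, achieved by columns Y, Z (tied).
Each of Y or Z is a minimax strategy.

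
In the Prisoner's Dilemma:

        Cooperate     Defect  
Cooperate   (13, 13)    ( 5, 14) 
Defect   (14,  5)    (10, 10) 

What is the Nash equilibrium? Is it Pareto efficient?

(Defect, Defect) is NE; not Pareto efficient

Work:
Defect dominates Cooperate for both players:
If P2 cooperates: Defect (14) > Cooperate (13)
If P2 defects: Defect (10) > Cooperate (5)
NE: (Defect, Defect) with payoff (10, 10)
But (Cooperate, Cooperate) = (13, 13) Pareto dominates (10, 10)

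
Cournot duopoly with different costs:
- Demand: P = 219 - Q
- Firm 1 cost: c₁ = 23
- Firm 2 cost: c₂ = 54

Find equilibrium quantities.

q₁* = 75.67, q₂* = 44.67

Work:
Reaction: q₁ = (219 - 23 - q₂)/2
Reaction: q₂ = (219 - 54 - q₁)/2
Solve simultaneously:
q₁* = (219 - 2×23 + 54)/3 = 75.67
q₂* = (219 - 2×54 + 23)/3 = 44.67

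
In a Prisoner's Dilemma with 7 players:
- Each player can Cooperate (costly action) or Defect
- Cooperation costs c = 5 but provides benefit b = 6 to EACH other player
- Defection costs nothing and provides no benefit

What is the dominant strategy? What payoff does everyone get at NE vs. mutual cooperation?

Dominant: Defect; NE payoff = 0; Coop payoff = 31

Work:
Defect dominates (saves cost c = 5, benefit to others is external)
NE: All defect → everyone gets 0
If all cooperate: each receives (6)×6 - 5 = 31
Social dilemma: 31 > 0 but NE gives 0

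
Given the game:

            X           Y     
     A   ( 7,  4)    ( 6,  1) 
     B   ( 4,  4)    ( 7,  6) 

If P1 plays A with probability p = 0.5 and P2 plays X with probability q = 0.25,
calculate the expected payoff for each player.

E[P1] = 6.25, E[P2] = 3.625

Work:
E[P1] = p·q·π₁(A,X) + p·(1-q)·π₁(A,Y) + (1-p)·q·π₁(B,X) + (1-p)·(1-q)·π₁(B,Y)
= 0.5·0.25·7 + 0.5·0.75·6 + 0.5·0.25·4 + 0.5·0.75·7
= 6.25

E[P2] = 3.625 (similar calculation)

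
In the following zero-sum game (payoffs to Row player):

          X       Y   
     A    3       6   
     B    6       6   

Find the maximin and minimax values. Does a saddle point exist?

Maximin = 6, Minimax = 6, Saddle: True

Work:
Row minimums: [3, 6] → maximin = 6
Column maximums: [6, 6] → minimax = 6
Saddle point exists! Game value = 6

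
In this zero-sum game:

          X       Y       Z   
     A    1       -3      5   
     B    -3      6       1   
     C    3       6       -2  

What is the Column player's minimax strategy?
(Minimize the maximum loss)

Column should play X, value = 3

Work:
Column player minimizes Row's maximum payoff:
Column X: max payoff to Row = 3
Column Y: max payoff to Row = 6
Column Z: max payoff to Row = 5
Minimum is 3, achieved by column X.
Minimax strategy: X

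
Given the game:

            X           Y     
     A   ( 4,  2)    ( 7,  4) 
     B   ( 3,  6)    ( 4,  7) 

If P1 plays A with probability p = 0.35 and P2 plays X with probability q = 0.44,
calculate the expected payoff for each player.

E[P1] = 4.302, E[P2] = 5.356

Work:
E[P1] = p·q·π₁(A,X) + p·(1-q)·π₁(A,Y) + (1-p)·q·π₁(B,X) + (1-p)·(1-q)·π₁(B,Y)
= 0.35·0.44·4 + 0.35·0.56·7 + 0.65·0.44·3 + 0.65·0.56·4
= 4.302

E[P2] = 5.356 (similar calculation)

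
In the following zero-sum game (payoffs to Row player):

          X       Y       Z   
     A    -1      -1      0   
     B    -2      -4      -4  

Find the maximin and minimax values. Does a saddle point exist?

Maximin = -1, Minimax = -1, Saddle: True

Work:
Row minimums: [-1, -4] → maximin = -1
Column maximums: [-1, -1, 0] → minimax = -1
Saddle point exists! Game value = -1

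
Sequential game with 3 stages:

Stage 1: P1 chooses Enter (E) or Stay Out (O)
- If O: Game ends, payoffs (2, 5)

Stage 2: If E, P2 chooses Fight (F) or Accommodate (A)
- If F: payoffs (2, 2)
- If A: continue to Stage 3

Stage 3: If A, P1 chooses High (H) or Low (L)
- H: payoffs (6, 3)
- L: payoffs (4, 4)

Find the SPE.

SPE: (E, A, H); Outcome (6, 3)

Work:
Stage 3: P1 chooses H (6 vs 4)
Stage 2: P2: F->2, A->3 (anticipating H). Choose A
Stage 1: P1: O->2, E->6 (anticipating A, H). Choose E
SPE path: E -> A -> H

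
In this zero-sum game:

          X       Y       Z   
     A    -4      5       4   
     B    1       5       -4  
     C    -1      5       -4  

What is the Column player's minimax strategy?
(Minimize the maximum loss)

Column should play X, value = 1

Work:
Column player minimizes Row's maximum payoff:
Column X: max payoff to Row = 1
Column Y: max payoff to Row = 5
Column Z: max payoff to Row = 4
Minimum is 1, achieved by column X.
Minimax strategy: X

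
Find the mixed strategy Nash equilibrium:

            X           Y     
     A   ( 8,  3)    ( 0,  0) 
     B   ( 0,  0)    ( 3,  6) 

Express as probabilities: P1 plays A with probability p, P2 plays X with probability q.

p = 0.6667, q = 0.2727

Work:
Find probabilities that make opponent indifferent:
P2 chooses q to make P1 indifferent between A and B
P1 chooses p to make P2 indifferent between X and Y
Mixed NE: P1 plays (A: 0.6667, B: 0.3333), P2 plays (X: 0.2727, Y: 0.7273)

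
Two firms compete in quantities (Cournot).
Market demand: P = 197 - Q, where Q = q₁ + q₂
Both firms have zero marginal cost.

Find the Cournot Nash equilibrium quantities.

q₁* = q₂* = 65.67; P* = 65.67

Work:
Profit: π_i = P·q_i = (a - q_i - q_j)·q_i
FOC: ∂π_i/∂q_i = a - 2q_i - q_j = 0
Reaction function: q_i = (197 - q_j)/2
Symmetry: q* = 197/3 = 65.67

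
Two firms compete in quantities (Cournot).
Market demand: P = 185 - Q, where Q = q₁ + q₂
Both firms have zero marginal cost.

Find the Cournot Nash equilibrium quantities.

q₁* = q₂* = 61.67; P* = 61.67

Work:
Profit: π_i = P·q_i = (a - q_i - q_j)·q_i
FOC: ∂π_i/∂q_i = a - 2q_i - q_j = 0
Reaction function: q_i = (185 - q_j)/2
Symmetry: q* = 185/3 = 61.67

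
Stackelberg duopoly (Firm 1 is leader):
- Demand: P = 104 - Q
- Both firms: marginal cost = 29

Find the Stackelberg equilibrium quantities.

q₁* (leader) = 37.5, q₂* (follower) = 18.75

Work:
Follower's reaction: q₂ = (a - c - q₁)/2
Leader substitutes: π₁ = q₁·(a - q₁ - (a-c-q₁)/2 - c)
FOC: q₁* = (104 - 29)/2 = 37.50
Then: q₂* = (104 - 29 - 37.5)/2 = 18.75
Leader has first-mover advantage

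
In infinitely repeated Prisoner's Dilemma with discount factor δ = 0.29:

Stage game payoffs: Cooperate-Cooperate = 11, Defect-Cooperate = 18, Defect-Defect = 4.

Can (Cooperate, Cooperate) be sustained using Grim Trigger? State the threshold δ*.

δ* = 0.5; since δ = 0.29 < 0.5, cooperation cannot be sustained

Work:
For Grim Trigger:
Cooperate forever: 11/(1-δ)
Defect then punished: 18 + 4·δ/(1-δ)
Need: 11/(1-δ) ≥ 18 + 4·δ/(1-δ)
Solving: δ ≥ (T-R)/(T-P) = (18-11)/(18-4) = 0.5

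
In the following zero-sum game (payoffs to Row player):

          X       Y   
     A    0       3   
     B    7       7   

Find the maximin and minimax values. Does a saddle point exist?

Maximin = 7, Minimax = 7, Saddle: True

Work:
Row minimums: [0, 7] → maximin = 7
Column maximums: [7, 7] → minimax = 7
Saddle point exists! Game value = 7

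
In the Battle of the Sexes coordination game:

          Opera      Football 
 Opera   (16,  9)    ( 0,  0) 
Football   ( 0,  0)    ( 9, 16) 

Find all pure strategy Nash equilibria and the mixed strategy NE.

Pure NE: (Opera, Opera) and (Football, Football); Mixed NE: p = 0.64, q = 0.36

Work:
Check pure NE:
(Opera, Opera): (16, 9) - no unilateral deviation beneficial
(Football, Football): (9, 16) - no unilateral deviation beneficial
Mixed NE: P1 plays Opera with p = 0.64, P2 plays Opera with q = 0.36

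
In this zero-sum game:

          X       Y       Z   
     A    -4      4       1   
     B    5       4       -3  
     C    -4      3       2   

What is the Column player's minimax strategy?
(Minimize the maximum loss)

Column should play Z, value = 2

Work:
Column player minimizes Row's maximum payoff:
Column X: max payoff to Row = 5
Column Y: max payoff to Row = 4
Column Z: max payoff to Row = 2
Minimum is 2, achieved by column Z.
Minimax strategy: Z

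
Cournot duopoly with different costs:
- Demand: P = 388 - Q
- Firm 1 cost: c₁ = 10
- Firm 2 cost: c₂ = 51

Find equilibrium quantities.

q₁* = 139.67, q₂* = 98.67

Work:
Reaction: q₁ = (388 - 10 - q₂)/2
Reaction: q₂ = (388 - 51 - q₁)/2
Solve simultaneously:
q₁* = (388 - 2×10 + 51)/3 = 139.67
q₂* = (388 - 2×51 + 10)/3 = 98.67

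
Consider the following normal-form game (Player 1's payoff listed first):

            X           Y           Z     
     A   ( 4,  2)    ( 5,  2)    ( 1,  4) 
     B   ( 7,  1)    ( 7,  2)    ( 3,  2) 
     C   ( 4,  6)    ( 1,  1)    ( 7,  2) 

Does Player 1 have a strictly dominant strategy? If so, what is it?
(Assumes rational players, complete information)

No strictly dominant strategy exists for Player 1

Work:
A strategy strictly dominates another if it gives a strictly higher payoff against every opponent action. Compare each pair of P1's strategies column-by-column:
  A vs B: [4 vs 7, 5 vs 7, 1 vs 3] → A does not strictly dominate B (column X: 4 ≤ 7)
  A vs C: [4 vs 4, 5 vs 1, 1 vs 7] → A does not strictly dominate C (column X: 4 ≤ 4)
  B vs A: [7 vs 4, 7 vs 5, 3 vs 1] → B strictly dominates A
  B vs C: [7 vs 4, 7 vs 1, 3 vs 7] → B does not strictly dominate C (column Z: 3 ≤ 7)
  C vs A: [4 vs 4, 1 vs 5, 7 vs 1] → C does not strictly dominate A (column X: 4 ≤ 4)
  C vs B: [4 vs 7, 1 vs 7, 7 vs 3] → C does not strictly dominate B (column X: 4 ≤ 7)
No single strategy strictly dominates all others → no strictly dominant strategy.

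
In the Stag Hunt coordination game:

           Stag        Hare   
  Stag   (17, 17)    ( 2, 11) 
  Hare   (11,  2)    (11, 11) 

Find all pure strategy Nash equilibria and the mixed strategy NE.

Pure NE: (Stag, Stag) and (Hare, Hare); Mixed NE: p = 0.6, q = 0.6

Work:
Check pure NE:
(Stag, Stag): (17, 17) - no unilateral deviation beneficial
(Hare, Hare): (11, 11) - no unilateral deviation beneficial
Mixed NE: P1 plays Stag with p = 0.6, P2 plays Stag with q = 0.6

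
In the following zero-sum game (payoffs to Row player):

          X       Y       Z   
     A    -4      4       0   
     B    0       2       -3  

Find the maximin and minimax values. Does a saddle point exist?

Maximin = -3, Minimax = 0, Saddle: False

Work:
Row minimums: [-4, -3] → maximin = -3
Column maximums: [0, 4, 0] → minimax = 0
No saddle point (maximin ≠ minimax). Mixed strategy needed.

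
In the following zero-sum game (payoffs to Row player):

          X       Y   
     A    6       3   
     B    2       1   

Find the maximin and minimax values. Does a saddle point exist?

Maximin = 3, Minimax = 3, Saddle: True

Work:
Row minimums: [3, 1] → maximin = 3
Column maximums: [6, 3] → minimax = 3
Saddle point exists! Game value = 3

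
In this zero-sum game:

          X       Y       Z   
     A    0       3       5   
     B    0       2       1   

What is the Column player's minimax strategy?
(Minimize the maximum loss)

Column should play X, value = 0

Work:
Column player minimizes Row's maximum payoff:
Column X: max payoff to Row = 0
Column Y: max payoff to Row = 3
Column Z: max payoff to Row = 5
Minimum is 0, achieved by column X.
Minimax strategy: X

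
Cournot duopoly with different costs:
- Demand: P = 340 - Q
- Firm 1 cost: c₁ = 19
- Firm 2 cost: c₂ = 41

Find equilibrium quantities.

q₁* = 114.33, q₂* = 92.33

Work:
Reaction: q₁ = (340 - 19 - q₂)/2
Reaction: q₂ = (340 - 41 - q₁)/2
Solve simultaneously:
q₁* = (340 - 2×19 + 41)/3 = 114.33
q₂* = (340 - 2×41 + 19)/3 = 92.33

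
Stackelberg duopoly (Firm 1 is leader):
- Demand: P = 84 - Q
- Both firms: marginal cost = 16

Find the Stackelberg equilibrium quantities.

q₁* (leader) = 34.0, q₂* (follower) = 17.0

Work:
Follower's reaction: q₂ = (a - c - q₁)/2
Leader substitutes: π₁ = q₁·(a - q₁ - (a-c-q₁)/2 - c)
FOC: q₁* = (84 - 16)/2 = 34.00
Then: q₂* = (84 - 16 - 34.0)/2 = 17.00
Leader has first-mover advantage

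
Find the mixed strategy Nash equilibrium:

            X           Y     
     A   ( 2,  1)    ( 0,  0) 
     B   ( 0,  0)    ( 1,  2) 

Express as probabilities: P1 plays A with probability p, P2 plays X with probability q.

p = 0.6667, q = 0.3333

Work:
Find probabilities that make opponent indifferent:
P2 chooses q to make P1 indifferent between A and B
P1 chooses p to make P2 indifferent between X and Y
Mixed NE: P1 plays (A: 0.6667, B: 0.3333), P2 plays (X: 0.3333, Y: 0.6667)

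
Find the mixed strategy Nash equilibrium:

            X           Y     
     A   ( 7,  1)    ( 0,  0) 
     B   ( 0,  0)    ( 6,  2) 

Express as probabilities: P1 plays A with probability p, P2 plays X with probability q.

p = 0.6667, q = 0.4615

Work:
Find probabilities that make opponent indifferent:
P2 chooses q to make P1 indifferent between A and B
P1 chooses p to make P2 indifferent between X and Y
Mixed NE: P1 plays (A: 0.6667, B: 0.3333), P2 plays (X: 0.4615, Y: 0.5385)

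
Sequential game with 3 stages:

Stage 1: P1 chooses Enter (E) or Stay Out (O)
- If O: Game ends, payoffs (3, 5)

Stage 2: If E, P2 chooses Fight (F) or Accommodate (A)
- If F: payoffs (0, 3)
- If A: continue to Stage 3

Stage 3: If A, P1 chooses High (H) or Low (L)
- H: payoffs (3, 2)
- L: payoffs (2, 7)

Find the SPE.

SPE: (O, F, H); Outcome (3, 5)

Work:
Stage 3: P1 chooses H (3 vs 2)
Stage 2: P2: F->3, A->2 (anticipating H). Choose F
Stage 1: P1: O->3, E->0 (anticipating F, H). Choose O
SPE path: O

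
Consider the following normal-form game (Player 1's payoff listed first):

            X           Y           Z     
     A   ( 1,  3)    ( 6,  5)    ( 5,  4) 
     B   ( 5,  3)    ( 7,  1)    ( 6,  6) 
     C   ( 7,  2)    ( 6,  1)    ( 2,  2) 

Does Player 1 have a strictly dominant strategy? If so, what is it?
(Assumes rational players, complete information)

No strictly dominant strategy exists for Player 1

Work:
A strategy strictly dominates another if it gives a strictly higher payoff against every opponent action. Compare each pair of P1's strategies column-by-column:
  A vs B: [1 vs 5, 6 vs 7, 5 vs 6] → A does not strictly dominate B (column X: 1 ≤ 5)
  A vs C: [1 vs 7, 6 vs 6, 5 vs 2] → A does not strictly dominate C (column X: 1 ≤ 7)
  B vs A: [5 vs 1, 7 vs 6, 6 vs 5] → B strictly dominates A
  B vs C: [5 vs 7, 7 vs 6, 6 vs 2] → B does not strictly dominate C (column X: 5 ≤ 7)
  C vs A: [7 vs 1, 6 vs 6, 2 vs 5] → C does not strictly dominate A (column Y: 6 ≤ 6)
  C vs B: [7 vs 5, 6 vs 7, 2 vs 6] → C does not strictly dominate B (column Y: 6 ≤ 7)
No single strategy strictly dominates all others → no strictly dominant strategy.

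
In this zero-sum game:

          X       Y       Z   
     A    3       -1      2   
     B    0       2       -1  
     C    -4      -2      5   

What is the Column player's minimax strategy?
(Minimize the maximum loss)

Column should play Y, value = 2

Work:
Column player minimizes Row's maximum payoff:
Column X: max payoff to Row = 3
Column Y: max payoff to Row = 2
Column Z: max payoff to Row = 5
Minimum is 2, achieved by column Y.
Minimax strategy: Y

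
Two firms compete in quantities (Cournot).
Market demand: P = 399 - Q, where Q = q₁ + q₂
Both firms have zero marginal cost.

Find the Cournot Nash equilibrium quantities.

q₁* = q₂* = 133.0; P* = 133.0

Work:
Profit: π_i = P·q_i = (a - q_i - q_j)·q_i
FOC: ∂π_i/∂q_i = a - 2q_i - q_j = 0
Reaction function: q_i = (399 - q_j)/2
Symmetry: q* = 399/3 = 133.0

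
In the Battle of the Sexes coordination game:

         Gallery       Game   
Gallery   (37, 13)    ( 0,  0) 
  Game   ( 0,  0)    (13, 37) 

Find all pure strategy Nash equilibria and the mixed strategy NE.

Pure NE: (Gallery, Gallery) and (Game, Game); Mixed NE: p = 0.74, q = 0.26

Work:
Check pure NE:
(Gallery, Gallery): (37, 13) - no unilateral deviation beneficial
(Game, Game): (13, 37) - no unilateral deviation beneficial
Mixed NE: P1 plays Gallery with p = 0.74, P2 plays Gallery with q = 0.26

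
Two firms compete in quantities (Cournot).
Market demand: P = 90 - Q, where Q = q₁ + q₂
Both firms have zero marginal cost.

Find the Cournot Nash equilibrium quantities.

q₁* = q₂* = 30.0; P* = 30.0

Work:
Profit: π_i = P·q_i = (a - q_i - q_j)·q_i
FOC: ∂π_i/∂q_i = a - 2q_i - q_j = 0
Reaction function: q_i = (90 - q_j)/2
Symmetry: q* = 90/3 = 30.0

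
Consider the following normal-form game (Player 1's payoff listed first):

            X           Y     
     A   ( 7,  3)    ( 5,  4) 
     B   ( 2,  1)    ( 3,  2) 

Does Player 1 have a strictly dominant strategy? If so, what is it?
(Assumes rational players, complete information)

Yes, Player 1's strictly dominant strategy is A

Work:
A strategy strictly dominates another if it gives a strictly higher payoff against every opponent action. Compare each pair of P1's strategies column-by-column:
  A vs B: [7 vs 2, 5 vs 3] → A strictly dominates B
  B vs A: [2 vs 7, 3 vs 5] → B does not strictly dominate A (column X: 2 ≤ 7)
A strictly dominates every other strategy → strictly dominant.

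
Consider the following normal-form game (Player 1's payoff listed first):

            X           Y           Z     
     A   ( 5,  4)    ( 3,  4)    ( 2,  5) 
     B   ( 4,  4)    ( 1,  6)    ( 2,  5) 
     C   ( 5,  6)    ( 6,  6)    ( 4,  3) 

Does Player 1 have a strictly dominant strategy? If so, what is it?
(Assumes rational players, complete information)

No strictly dominant strategy exists for Player 1

Work:
A strategy strictly dominates another if it gives a strictly higher payoff against every opponent action. Compare each pair of P1's strategies column-by-column:
  A vs B: [5 vs 4, 3 vs 1, 2 vs 2] → A does not strictly dominate B (column Z: 2 ≤ 2)
  A vs C: [5 vs 5, 3 vs 6, 2 vs 4] → A does not strictly dominate C (column X: 5 ≤ 5)
  B vs A: [4 vs 5, 1 vs 3, 2 vs 2] → B does not strictly dominate A (column X: 4 ≤ 5)
  B vs C: [4 vs 5, 1 vs 6, 2 vs 4] → B does not strictly dominate C (column X: 4 ≤ 5)
  C vs A: [5 vs 5, 6 vs 3, 4 vs 2] → C does not strictly dominate A (column X: 5 ≤ 5)
  C vs B: [5 vs 4, 6 vs 1, 4 vs 2] → C strictly dominates B
No single strategy strictly dominates all others → no strictly dominant strategy.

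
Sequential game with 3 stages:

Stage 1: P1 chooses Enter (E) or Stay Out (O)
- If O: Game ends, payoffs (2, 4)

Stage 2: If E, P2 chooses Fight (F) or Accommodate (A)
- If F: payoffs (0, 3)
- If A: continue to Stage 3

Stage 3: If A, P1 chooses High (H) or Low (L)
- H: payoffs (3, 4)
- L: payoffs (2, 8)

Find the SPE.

SPE: (E, A, H); Outcome (3, 4)

Work:
Stage 3: P1 chooses H (3 vs 2)
Stage 2: P2: F->3, A->4 (anticipating H). Choose A
Stage 1: P1: O->2, E->3 (anticipating A, H). Choose E
SPE path: E -> A -> H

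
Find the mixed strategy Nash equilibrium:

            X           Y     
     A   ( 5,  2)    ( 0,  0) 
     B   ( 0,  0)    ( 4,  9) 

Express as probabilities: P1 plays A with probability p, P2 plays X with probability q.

p = 0.8182, q = 0.4444

Work:
Find probabilities that make opponent indifferent:
P2 chooses q to make P1 indifferent between A and B
P1 chooses p to make P2 indifferent between X and Y
Mixed NE: P1 plays (A: 0.8182, B: 0.1818), P2 plays (X: 0.4444, Y: 0.5556)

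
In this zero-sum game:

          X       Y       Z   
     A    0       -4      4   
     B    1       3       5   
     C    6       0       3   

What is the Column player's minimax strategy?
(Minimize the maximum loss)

Column should play Y, value = 3

Work:
Column player minimizes Row's maximum payoff:
Column X: max payoff to Row = 6
Column Y: max payoff to Row = 3
Column Z: max payoff to Row = 5
Minimum is 3, achieved by column Y.
Minimax strategy: Y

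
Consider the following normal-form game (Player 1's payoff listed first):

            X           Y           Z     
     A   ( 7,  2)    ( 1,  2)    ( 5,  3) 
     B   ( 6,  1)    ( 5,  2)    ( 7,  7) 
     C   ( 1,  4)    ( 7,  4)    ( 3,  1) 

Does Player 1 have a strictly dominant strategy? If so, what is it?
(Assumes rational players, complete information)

No strictly dominant strategy exists for Player 1

Work:
A strategy strictly dominates another if it gives a strictly higher payoff against every opponent action. Compare each pair of P1's strategies column-by-column:
  A vs B: [7 vs 6, 1 vs 5, 5 vs 7] → A does not strictly dominate B (column Y: 1 ≤ 5)
  A vs C: [7 vs 1, 1 vs 7, 5 vs 3] → A does not strictly dominate C (column Y: 1 ≤ 7)
  B vs A: [6 vs 7, 5 vs 1, 7 vs 5] → B does not strictly dominate A (column X: 6 ≤ 7)
  B vs C: [6 vs 1, 5 vs 7, 7 vs 3] → B does not strictly dominate C (column Y: 5 ≤ 7)
  C vs A: [1 vs 7, 7 vs 1, 3 vs 5] → C does not strictly dominate A (column X: 1 ≤ 7)
  C vs B: [1 vs 6, 7 vs 5, 3 vs 7] → C does not strictly dominate B (column X: 1 ≤ 6)
No single strategy strictly dominates all others → no strictly dominant strategy.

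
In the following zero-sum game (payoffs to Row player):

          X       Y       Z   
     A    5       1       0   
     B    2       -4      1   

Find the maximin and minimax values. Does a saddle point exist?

Maximin = 0, Minimax = 1, Saddle: False

Work:
Row minimums: [0, -4] → maximin = 0
Column maximums: [5, 1, 1] → minimax = 1
No saddle point (maximin ≠ minimax). Mixed strategy needed.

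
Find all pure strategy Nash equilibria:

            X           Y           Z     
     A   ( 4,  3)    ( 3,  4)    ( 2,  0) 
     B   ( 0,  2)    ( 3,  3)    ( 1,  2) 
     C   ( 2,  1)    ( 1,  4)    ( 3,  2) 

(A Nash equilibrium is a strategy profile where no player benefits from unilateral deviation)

Nash equilibrium: (A, Y), (B, Y)

Work:
Best responses:
  P1 vs X: payoffs [4, 0, 2] → best response A (payoff 4)
  P1 vs Y: payoffs [3, 3, 1] → best response A/B (payoff 3)
  P1 vs Z: payoffs [2, 1, 3] → best response C (payoff 3)
  P2 vs A: payoffs [3, 4, 0] → best response Y (payoff 4)
  P2 vs B: payoffs [2, 3, 2] → best response Y (payoff 3)
  P2 vs C: payoffs [1, 4, 2] → best response Y (payoff 4)
Mutual best responses: (A,Y), (B,Y) → Nash equilibria.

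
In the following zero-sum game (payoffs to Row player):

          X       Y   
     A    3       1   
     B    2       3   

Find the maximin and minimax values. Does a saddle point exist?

Maximin = 2, Minimax = 3, Saddle: False

Work:
Row minimums: [1, 2] → maximin = 2
Column maximums: [3, 3] → minimax = 3
No saddle point (maximin ≠ minimax). Mixed strategy needed.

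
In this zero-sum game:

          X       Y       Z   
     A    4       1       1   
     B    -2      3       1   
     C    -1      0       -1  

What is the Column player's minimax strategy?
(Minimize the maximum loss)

Column should play Z, value = 1

Work:
Column player minimizes Row's maximum payoff:
Column X: max payoff to Row = 4
Column Y: max payoff to Row = 3
Column Z: max payoff to Row = 1
Minimum is 1, achieved by column Z.
Minimax strategy: Z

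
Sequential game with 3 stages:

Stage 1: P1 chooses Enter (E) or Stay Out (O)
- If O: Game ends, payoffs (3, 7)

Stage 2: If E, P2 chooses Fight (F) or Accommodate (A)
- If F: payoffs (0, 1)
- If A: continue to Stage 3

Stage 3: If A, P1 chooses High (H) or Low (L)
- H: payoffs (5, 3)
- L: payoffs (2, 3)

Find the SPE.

SPE: (E, A, H); Outcome (5, 3)

Work:
Stage 3: P1 chooses H (5 vs 2)
Stage 2: P2: F->1, A->3 (anticipating H). Choose A
Stage 1: P1: O->3, E->5 (anticipating A, H). Choose E
SPE path: E -> A -> H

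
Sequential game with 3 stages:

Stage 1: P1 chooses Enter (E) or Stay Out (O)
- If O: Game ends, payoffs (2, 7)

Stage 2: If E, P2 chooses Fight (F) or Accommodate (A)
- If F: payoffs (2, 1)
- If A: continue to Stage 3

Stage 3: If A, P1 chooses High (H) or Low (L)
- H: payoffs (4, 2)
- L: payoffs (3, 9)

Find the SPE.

SPE: (E, A, H); Outcome (4, 2)

Work:
Stage 3: P1 chooses H (4 vs 3)
Stage 2: P2: F->1, A->2 (anticipating H). Choose A
Stage 1: P1: O->2, E->4 (anticipating A, H). Choose E
SPE path: E -> A -> H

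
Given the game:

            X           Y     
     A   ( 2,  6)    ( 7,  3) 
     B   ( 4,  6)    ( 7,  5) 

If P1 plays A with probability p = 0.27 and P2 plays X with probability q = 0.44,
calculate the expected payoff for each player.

E[P1] = 5.4424, E[P2] = 5.1376

Work:
E[P1] = p·q·π₁(A,X) + p·(1-q)·π₁(A,Y) + (1-p)·q·π₁(B,X) + (1-p)·(1-q)·π₁(B,Y)
= 0.27·0.44·2 + 0.27·0.56·7 + 0.73·0.44·4 + 0.73·0.56·7
= 5.4424

E[P2] = 5.1376 (similar calculation)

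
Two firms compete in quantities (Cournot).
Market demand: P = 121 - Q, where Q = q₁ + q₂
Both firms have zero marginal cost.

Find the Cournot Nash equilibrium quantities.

q₁* = q₂* = 40.33; P* = 40.33

Work:
Profit: π_i = P·q_i = (a - q_i - q_j)·q_i
FOC: ∂π_i/∂q_i = a - 2q_i - q_j = 0
Reaction function: q_i = (121 - q_j)/2
Symmetry: q* = 121/3 = 40.33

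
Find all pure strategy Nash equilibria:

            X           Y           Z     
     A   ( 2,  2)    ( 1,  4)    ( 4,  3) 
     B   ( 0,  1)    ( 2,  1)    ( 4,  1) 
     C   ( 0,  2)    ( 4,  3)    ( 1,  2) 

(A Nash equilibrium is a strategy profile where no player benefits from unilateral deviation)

Nash equilibrium: (B, Z), (C, Y)

Work:
Best responses:
  P1 vs X: payoffs [2, 0, 0] → best response A (payoff 2)
  P1 vs Y: payoffs [1, 2, 4] → best response C (payoff 4)
  P1 vs Z: payoffs [4, 4, 1] → best response A/B (payoff 4)
  P2 vs A: payoffs [2, 4, 3] → best response Y (payoff 4)
  P2 vs B: payoffs [1, 1, 1] → best response X/Y/Z (payoff 1)
  P2 vs C: payoffs [2, 3, 2] → best response Y (payoff 3)
Mutual best responses: (B,Z), (C,Y) → Nash equilibria.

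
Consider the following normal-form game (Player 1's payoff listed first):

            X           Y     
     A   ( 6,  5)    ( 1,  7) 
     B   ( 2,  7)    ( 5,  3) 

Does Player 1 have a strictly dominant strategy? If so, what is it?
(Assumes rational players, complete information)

No strictly dominant strategy exists for Player 1

Work:
A strategy strictly dominates another if it gives a strictly higher payoff against every opponent action. Compare each pair of P1's strategies column-by-column:
  A vs B: [6 vs 2, 1 vs 5] → A does not strictly dominate B (column Y: 1 ≤ 5)
  B vs A: [2 vs 6, 5 vs 1] → B does not strictly dominate A (column X: 2 ≤ 6)
No single strategy strictly dominates all others → no strictly dominant strategy.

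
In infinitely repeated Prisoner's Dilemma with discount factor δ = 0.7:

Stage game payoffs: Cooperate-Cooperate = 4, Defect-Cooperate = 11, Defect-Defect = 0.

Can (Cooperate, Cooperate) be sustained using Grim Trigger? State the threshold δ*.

δ* = 0.6364; since δ = 0.7 ≥ 0.6364, cooperation can be sustained

Work:
For Grim Trigger:
Cooperate forever: 4/(1-δ)
Defect then punished: 11 + 0·δ/(1-δ)
Need: 4/(1-δ) ≥ 11 + 0·δ/(1-δ)
Solving: δ ≥ (T-R)/(T-P) = (11-4)/(11-0) = 0.6364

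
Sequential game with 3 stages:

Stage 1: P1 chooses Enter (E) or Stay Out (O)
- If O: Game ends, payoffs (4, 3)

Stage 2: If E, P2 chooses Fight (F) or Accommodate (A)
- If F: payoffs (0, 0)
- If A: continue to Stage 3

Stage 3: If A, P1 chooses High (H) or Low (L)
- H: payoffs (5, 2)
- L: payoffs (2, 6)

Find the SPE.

SPE: (E, A, H); Outcome (5, 2)

Work:
Stage 3: P1 chooses H (5 vs 2)
Stage 2: P2: F->0, A->2 (anticipating H). Choose A
Stage 1: P1: O->4, E->5 (anticipating A, H). Choose E
SPE path: E -> A -> H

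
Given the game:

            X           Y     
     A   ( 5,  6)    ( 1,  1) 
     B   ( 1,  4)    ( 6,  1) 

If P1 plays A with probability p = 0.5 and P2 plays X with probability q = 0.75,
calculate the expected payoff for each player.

E[P1] = 3.125, E[P2] = 4.0

Work:
E[P1] = p·q·π₁(A,X) + p·(1-q)·π₁(A,Y) + (1-p)·q·π₁(B,X) + (1-p)·(1-q)·π₁(B,Y)
= 0.5·0.75·5 + 0.5·0.25·1 + 0.5·0.75·1 + 0.5·0.25·6
= 3.125

E[P2] = 4.0 (similar calculation)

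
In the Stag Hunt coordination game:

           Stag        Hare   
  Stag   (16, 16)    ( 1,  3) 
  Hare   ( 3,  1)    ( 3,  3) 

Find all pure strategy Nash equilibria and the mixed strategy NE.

Pure NE: (Stag, Stag) and (Hare, Hare); Mixed NE: p = 0.1333, q = 0.1333

Work:
Check pure NE:
(Stag, Stag): (16, 16) - no unilateral deviation beneficial
(Hare, Hare): (3, 3) - no unilateral deviation beneficial
Mixed NE: P1 plays Stag with p = 0.1333, P2 plays Stag with q = 0.1333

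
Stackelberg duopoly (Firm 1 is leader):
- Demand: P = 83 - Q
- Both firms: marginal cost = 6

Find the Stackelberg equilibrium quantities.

q₁* (leader) = 38.5, q₂* (follower) = 19.25

Work:
Follower's reaction: q₂ = (a - c - q₁)/2
Leader substitutes: π₁ = q₁·(a - q₁ - (a-c-q₁)/2 - c)
FOC: q₁* = (83 - 6)/2 = 38.50
Then: q₂* = (83 - 6 - 38.5)/2 = 19.25
Leader has first-mover advantage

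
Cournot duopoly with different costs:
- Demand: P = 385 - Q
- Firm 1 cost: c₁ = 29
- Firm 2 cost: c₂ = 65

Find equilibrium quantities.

q₁* = 130.67, q₂* = 94.67

Work:
Reaction: q₁ = (385 - 29 - q₂)/2
Reaction: q₂ = (385 - 65 - q₁)/2
Solve simultaneously:
q₁* = (385 - 2×29 + 65)/3 = 130.67
q₂* = (385 - 2×65 + 29)/3 = 94.67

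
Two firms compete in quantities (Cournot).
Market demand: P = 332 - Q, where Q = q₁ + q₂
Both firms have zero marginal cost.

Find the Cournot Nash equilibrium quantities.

q₁* = q₂* = 110.67; P* = 110.67

Work:
Profit: π_i = P·q_i = (a - q_i - q_j)·q_i
FOC: ∂π_i/∂q_i = a - 2q_i - q_j = 0
Reaction function: q_i = (332 - q_j)/2
Symmetry: q* = 332/3 = 110.67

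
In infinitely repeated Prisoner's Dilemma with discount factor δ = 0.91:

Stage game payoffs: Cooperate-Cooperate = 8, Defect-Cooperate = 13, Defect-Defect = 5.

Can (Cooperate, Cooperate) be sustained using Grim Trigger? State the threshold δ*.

δ* = 0.625; since δ = 0.91 ≥ 0.625, cooperation can be sustained

Work:
For Grim Trigger:
Cooperate forever: 8/(1-δ)
Defect then punished: 13 + 5·δ/(1-δ)
Need: 8/(1-δ) ≥ 13 + 5·δ/(1-δ)
Solving: δ ≥ (T-R)/(T-P) = (13-8)/(13-5) = 0.625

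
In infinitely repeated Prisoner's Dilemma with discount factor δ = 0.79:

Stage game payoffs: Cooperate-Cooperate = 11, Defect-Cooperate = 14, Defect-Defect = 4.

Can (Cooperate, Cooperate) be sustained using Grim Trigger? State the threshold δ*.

δ* = 0.3; since δ = 0.79 ≥ 0.3, cooperation can be sustained

Work:
For Grim Trigger:
Cooperate forever: 11/(1-δ)
Defect then punished: 14 + 4·δ/(1-δ)
Need: 11/(1-δ) ≥ 14 + 4·δ/(1-δ)
Solving: δ ≥ (T-R)/(T-P) = (14-11)/(14-4) = 0.3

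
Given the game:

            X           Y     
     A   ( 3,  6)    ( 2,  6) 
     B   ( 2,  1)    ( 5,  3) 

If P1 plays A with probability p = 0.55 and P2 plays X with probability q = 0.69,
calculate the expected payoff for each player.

E[P1] = 2.798, E[P2] = 4.029

Work:
E[P1] = p·q·π₁(A,X) + p·(1-q)·π₁(A,Y) + (1-p)·q·π₁(B,X) + (1-p)·(1-q)·π₁(B,Y)
= 0.55·0.69·3 + 0.55·0.31·2 + 0.45·0.69·2 + 0.45·0.31·5
= 2.798

E[P2] = 4.029 (similar calculation)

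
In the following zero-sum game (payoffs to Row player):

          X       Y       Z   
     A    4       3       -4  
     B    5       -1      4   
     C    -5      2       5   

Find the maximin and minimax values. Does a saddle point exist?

Maximin = -1, Minimax = 3, Saddle: False

Work:
Row minimums: [-4, -1, -5] → maximin = -1
Column maximums: [5, 3, 5] → minimax = 3
No saddle point (maximin ≠ minimax). Mixed strategy needed.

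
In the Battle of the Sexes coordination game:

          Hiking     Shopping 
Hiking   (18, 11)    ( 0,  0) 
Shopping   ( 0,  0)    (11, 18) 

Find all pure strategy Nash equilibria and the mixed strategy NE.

Pure NE: (Hiking, Hiking) and (Shopping, Shopping); Mixed NE: p = 0.6207, q = 0.3793

Work:
Check pure NE:
(Hiking, Hiking): (18, 11) - no unilateral deviation beneficial
(Shopping, Shopping): (11, 18) - no unilateral deviation beneficial
Mixed NE: P1 plays Hiking with p = 0.6207, P2 plays Hiking with q = 0.3793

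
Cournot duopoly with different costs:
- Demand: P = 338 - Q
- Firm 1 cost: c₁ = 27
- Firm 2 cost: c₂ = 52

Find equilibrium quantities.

q₁* = 112.0, q₂* = 87.0

Work:
Reaction: q₁ = (338 - 27 - q₂)/2
Reaction: q₂ = (338 - 52 - q₁)/2
Solve simultaneously:
q₁* = (338 - 2×27 + 52)/3 = 112.0
q₂* = (338 - 2×52 + 27)/3 = 87.0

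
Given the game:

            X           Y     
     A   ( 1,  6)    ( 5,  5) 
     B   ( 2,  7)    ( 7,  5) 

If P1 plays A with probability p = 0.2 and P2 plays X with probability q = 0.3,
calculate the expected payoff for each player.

E[P1] = 5.16, E[P2] = 5.54

Work:
E[P1] = p·q·π₁(A,X) + p·(1-q)·π₁(A,Y) + (1-p)·q·π₁(B,X) + (1-p)·(1-q)·π₁(B,Y)
= 0.2·0.3·1 + 0.2·0.7·5 + 0.8·0.3·2 + 0.8·0.7·7
= 5.16

E[P2] = 5.54 (similar calculation)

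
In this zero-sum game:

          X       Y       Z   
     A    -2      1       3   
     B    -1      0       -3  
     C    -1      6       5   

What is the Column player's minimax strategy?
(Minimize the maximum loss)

Column should play X, value = -1

Work:
Column player minimizes Row's maximum payoff:
Column X: max payoff to Row = -1
Column Y: max payoff to Row = 6
Column Z: max payoff to Row = 5
Minimum is -1, achieved by column X.
Minimax strategy: X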